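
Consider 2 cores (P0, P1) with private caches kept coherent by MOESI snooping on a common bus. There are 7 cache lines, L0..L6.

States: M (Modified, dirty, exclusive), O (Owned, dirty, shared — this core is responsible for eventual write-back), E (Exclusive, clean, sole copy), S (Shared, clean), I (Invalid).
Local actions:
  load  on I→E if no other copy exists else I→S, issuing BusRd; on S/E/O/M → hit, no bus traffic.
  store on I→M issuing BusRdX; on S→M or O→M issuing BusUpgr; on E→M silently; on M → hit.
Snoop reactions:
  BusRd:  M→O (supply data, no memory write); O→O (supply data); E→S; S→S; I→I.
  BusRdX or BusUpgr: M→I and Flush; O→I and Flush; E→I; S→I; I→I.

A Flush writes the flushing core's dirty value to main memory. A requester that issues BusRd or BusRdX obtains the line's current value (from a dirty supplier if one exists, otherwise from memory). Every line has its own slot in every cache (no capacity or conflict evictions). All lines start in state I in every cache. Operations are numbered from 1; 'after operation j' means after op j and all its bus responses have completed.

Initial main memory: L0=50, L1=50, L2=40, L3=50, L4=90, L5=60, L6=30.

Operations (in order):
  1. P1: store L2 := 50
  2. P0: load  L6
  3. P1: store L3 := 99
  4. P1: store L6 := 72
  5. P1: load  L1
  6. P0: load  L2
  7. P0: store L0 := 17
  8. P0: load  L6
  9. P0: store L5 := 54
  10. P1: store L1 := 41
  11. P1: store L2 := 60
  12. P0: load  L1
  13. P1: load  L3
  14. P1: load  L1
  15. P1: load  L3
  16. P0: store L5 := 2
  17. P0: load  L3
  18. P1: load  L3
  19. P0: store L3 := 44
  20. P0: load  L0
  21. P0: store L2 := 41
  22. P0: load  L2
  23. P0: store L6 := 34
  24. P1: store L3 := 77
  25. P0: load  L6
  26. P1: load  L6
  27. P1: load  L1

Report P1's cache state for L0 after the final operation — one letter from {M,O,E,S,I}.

[1] P1: store L2 := 50 | P0:I, P1:M(50) | bus: BusRdX
[2] P0: load  L6 | P0:E(30), P1:I | bus: BusRd
[3] P1: store L3 := 99 | P0:I, P1:M(99) | bus: BusRdX
[4] P1: store L6 := 72 | P0:I, P1:M(72) | bus: BusRdX
[5] P1: load  L1 | P0:I, P1:E(50) | bus: BusRd
[6] P0: load  L2 | P0:S(50), P1:O(50) | bus: BusRd
[7] P0: store L0 := 17 | P0:M(17), P1:I | bus: BusRdX
[8] P0: load  L6 | P0:S(72), P1:O(72) | bus: BusRd
[9] P0: store L5 := 54 | P0:M(54), P1:I | bus: BusRdX
[10] P1: store L1 := 41 | P0:I, P1:M(41) | bus: none
[11] P1: store L2 := 60 | P0:I, P1:M(60) | bus: BusUpgr
[12] P0: load  L1 | P0:S(41), P1:O(41) | bus: BusRd
[13] P1: load  L3 | P0:I, P1:M(99) | bus: none
[14] P1: load  L1 | P0:S(41), P1:O(41) | bus: none
[15] P1: load  L3 | P0:I, P1:M(99) | bus: none
[16] P0: store L5 := 2 | P0:M(2), P1:I | bus: none
[17] P0: load  L3 | P0:S(99), P1:O(99) | bus: BusRd
[18] P1: load  L3 | P0:S(99), P1:O(99) | bus: none
[19] P0: store L3 := 44 | P0:M(44), P1:I | bus: BusUpgr,Flush
[20] P0: load  L0 | P0:M(17), P1:I | bus: none
[21] P0: store L2 := 41 | P0:M(41), P1:I | bus: BusRdX,Flush
[22] P0: load  L2 | P0:M(41), P1:I | bus: none
[23] P0: store L6 := 34 | P0:M(34), P1:I | bus: BusUpgr,Flush
[24] P1: store L3 := 77 | P0:I, P1:M(77) | bus: BusRdX,Flush
[25] P0: load  L6 | P0:M(34), P1:I | bus: none
[26] P1: load  L6 | P0:O(34), P1:S(34) | bus: BusRd
[27] P1: load  L1 | P0:S(41), P1:O(41) | bus: none

state = I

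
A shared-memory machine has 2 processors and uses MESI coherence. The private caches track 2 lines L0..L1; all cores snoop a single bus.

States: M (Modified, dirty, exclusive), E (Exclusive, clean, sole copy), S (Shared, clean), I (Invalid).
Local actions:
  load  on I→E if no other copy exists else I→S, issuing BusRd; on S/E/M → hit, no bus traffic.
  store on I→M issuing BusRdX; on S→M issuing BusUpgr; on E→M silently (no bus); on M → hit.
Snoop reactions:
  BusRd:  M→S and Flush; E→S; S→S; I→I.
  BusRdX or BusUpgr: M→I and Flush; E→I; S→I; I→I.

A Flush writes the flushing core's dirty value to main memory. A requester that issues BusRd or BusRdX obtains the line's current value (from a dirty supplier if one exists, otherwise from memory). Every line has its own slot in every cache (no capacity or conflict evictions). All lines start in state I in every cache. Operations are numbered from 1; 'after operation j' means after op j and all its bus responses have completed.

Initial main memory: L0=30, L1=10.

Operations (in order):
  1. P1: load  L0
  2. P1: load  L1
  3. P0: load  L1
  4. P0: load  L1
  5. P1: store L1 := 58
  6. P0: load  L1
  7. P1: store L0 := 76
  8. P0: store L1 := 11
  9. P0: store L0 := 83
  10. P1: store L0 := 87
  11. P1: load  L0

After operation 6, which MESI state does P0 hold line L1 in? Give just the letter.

[1] P1: load  L0 | P0:I, P1:E(30) | bus: BusRd
[2] P1: load  L1 | P0:I, P1:E(10) | bus: BusRd
[3] P0: load  L1 | P0:S(10), P1:S(10) | bus: BusRd
[4] P0: load  L1 | P0:S(10), P1:S(10) | bus: none
[5] P1: store L1 := 58 | P0:I, P1:M(58) | bus: BusUpgr
[6] P0: load  L1 | P0:S(58), P1:S(58) | bus: BusRd,Flush
[7] P1: store L0 := 76 | P0:I, P1:M(76) | bus: none
[8] P0: store L1 := 11 | P0:M(11), P1:I | bus: BusUpgr
[9] P0: store L0 := 83 | P0:M(83), P1:I | bus: BusRdX,Flush
[10] P1: store L0 := 87 | P0:I, P1:M(87) | bus: BusRdX,Flush
[11] P1: load  L0 | P0:I, P1:M(87) | bus: none

state = S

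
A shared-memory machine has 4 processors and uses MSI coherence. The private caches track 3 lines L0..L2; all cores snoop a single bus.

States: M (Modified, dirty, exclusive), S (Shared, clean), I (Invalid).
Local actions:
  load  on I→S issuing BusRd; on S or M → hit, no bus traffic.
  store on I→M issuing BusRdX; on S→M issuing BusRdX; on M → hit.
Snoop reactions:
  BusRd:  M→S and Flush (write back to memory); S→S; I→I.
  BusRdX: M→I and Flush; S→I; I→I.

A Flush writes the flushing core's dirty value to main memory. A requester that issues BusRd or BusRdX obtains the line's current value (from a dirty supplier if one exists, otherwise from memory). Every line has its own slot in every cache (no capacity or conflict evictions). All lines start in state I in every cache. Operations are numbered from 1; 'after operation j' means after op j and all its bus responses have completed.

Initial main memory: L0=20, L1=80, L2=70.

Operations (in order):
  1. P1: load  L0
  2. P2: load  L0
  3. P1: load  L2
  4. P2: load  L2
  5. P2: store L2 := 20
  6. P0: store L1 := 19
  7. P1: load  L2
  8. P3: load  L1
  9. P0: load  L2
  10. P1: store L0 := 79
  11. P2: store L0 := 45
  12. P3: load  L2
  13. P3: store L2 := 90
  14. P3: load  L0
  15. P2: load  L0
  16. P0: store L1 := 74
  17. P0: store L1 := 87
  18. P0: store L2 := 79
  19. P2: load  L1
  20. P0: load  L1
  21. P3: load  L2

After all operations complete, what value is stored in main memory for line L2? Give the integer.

[1] P1: load  L0 | P0:I, P1:S(20), P2:I, P3:I | bus: BusRd
[2] P2: load  L0 | P0:I, P1:S(20), P2:S(20), P3:I | bus: BusRd
[3] P1: load  L2 | P0:I, P1:S(70), P2:I, P3:I | bus: BusRd
[4] P2: load  L2 | P0:I, P1:S(70), P2:S(70), P3:I | bus: BusRd
[5] P2: store L2 := 20 | P0:I, P1:I, P2:M(20), P3:I | bus: BusRdX
[6] P0: store L1 := 19 | P0:M(19), P1:I, P2:I, P3:I | bus: BusRdX
[7] P1: load  L2 | P0:I, P1:S(20), P2:S(20), P3:I | bus: BusRd,Flush
[8] P3: load  L1 | P0:S(19), P1:I, P2:I, P3:S(19) | bus: BusRd,Flush
[9] P0: load  L2 | P0:S(20), P1:S(20), P2:S(20), P3:I | bus: BusRd
[10] P1: store L0 := 79 | P0:I, P1:M(79), P2:I, P3:I | bus: BusRdX
[11] P2: store L0 := 45 | P0:I, P1:I, P2:M(45), P3:I | bus: BusRdX,Flush
[12] P3: load  L2 | P0:S(20), P1:S(20), P2:S(20), P3:S(20) | bus: BusRd
[13] P3: store L2 := 90 | P0:I, P1:I, P2:I, P3:M(90) | bus: BusRdX
[14] P3: load  L0 | P0:I, P1:I, P2:S(45), P3:S(45) | bus: BusRd,Flush
[15] P2: load  L0 | P0:I, P1:I, P2:S(45), P3:S(45) | bus: none
[16] P0: store L1 := 74 | P0:M(74), P1:I, P2:I, P3:I | bus: BusRdX
[17] P0: store L1 := 87 | P0:M(87), P1:I, P2:I, P3:I | bus: none
[18] P0: store L2 := 79 | P0:M(79), P1:I, P2:I, P3:I | bus: BusRdX,Flush
[19] P2: load  L1 | P0:S(87), P1:I, P2:S(87), P3:I | bus: BusRd,Flush
[20] P0: load  L1 | P0:S(87), P1:I, P2:S(87), P3:I | bus: none
[21] P3: load  L2 | P0:S(79), P1:I, P2:I, P3:S(79) | bus: BusRd,Flush

memory[L2] = 79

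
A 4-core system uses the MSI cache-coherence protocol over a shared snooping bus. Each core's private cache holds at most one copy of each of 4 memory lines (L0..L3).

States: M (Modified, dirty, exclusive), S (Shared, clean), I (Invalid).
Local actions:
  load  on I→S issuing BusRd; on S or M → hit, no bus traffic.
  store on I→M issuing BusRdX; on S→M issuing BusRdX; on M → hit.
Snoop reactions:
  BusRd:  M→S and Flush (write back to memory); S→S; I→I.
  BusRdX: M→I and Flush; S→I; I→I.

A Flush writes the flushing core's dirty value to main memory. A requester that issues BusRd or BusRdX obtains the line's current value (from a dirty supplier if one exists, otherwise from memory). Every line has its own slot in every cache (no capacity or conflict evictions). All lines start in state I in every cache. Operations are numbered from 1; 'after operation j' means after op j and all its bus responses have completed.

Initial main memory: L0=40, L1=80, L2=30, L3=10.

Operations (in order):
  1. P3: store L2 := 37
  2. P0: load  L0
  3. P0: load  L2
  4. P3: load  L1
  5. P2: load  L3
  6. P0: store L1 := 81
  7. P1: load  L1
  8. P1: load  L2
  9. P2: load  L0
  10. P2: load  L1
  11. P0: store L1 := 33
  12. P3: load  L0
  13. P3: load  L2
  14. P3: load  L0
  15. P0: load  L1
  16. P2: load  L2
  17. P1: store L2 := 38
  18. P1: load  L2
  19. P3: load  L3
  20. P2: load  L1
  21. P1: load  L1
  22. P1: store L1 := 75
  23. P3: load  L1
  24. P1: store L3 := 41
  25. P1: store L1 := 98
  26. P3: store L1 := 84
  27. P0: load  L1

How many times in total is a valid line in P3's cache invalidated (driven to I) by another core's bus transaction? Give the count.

[1] P3: store L2 := 37 | P0:I, P1:I, P2:I, P3:M(37) | bus: BusRdX
[2] P0: load  L0 | P0:S(40), P1:I, P2:I, P3:I | bus: BusRd
[3] P0: load  L2 | P0:S(37), P1:I, P2:I, P3:S(37) | bus: BusRd,Flush
[4] P3: load  L1 | P0:I, P1:I, P2:I, P3:S(80) | bus: BusRd
[5] P2: load  L3 | P0:I, P1:I, P2:S(10), P3:I | bus: BusRd
[6] P0: store L1 := 81 | P0:M(81), P1:I, P2:I, P3:I | bus: BusRdX
[7] P1: load  L1 | P0:S(81), P1:S(81), P2:I, P3:I | bus: BusRd,Flush
[8] P1: load  L2 | P0:S(37), P1:S(37), P2:I, P3:S(37) | bus: BusRd
[9] P2: load  L0 | P0:S(40), P1:I, P2:S(40), P3:I | bus: BusRd
[10] P2: load  L1 | P0:S(81), P1:S(81), P2:S(81), P3:I | bus: BusRd
[11] P0: store L1 := 33 | P0:M(33), P1:I, P2:I, P3:I | bus: BusRdX
[12] P3: load  L0 | P0:S(40), P1:I, P2:S(40), P3:S(40) | bus: BusRd
[13] P3: load  L2 | P0:S(37), P1:S(37), P2:I, P3:S(37) | bus: none
[14] P3: load  L0 | P0:S(40), P1:I, P2:S(40), P3:S(40) | bus: none
[15] P0: load  L1 | P0:M(33), P1:I, P2:I, P3:I | bus: none
[16] P2: load  L2 | P0:S(37), P1:S(37), P2:S(37), P3:S(37) | bus: BusRd
[17] P1: store L2 := 38 | P0:I, P1:M(38), P2:I, P3:I | bus: BusRdX
[18] P1: load  L2 | P0:I, P1:M(38), P2:I, P3:I | bus: none
[19] P3: load  L3 | P0:I, P1:I, P2:S(10), P3:S(10) | bus: BusRd
[20] P2: load  L1 | P0:S(33), P1:I, P2:S(33), P3:I | bus: BusRd,Flush
[21] P1: load  L1 | P0:S(33), P1:S(33), P2:S(33), P3:I | bus: BusRd
[22] P1: store L1 := 75 | P0:I, P1:M(75), P2:I, P3:I | bus: BusRdX
[23] P3: load  L1 | P0:I, P1:S(75), P2:I, P3:S(75) | bus: BusRd,Flush
[24] P1: store L3 := 41 | P0:I, P1:M(41), P2:I, P3:I | bus: BusRdX
[25] P1: store L1 := 98 | P0:I, P1:M(98), P2:I, P3:I | bus: BusRdX
[26] P3: store L1 := 84 | P0:I, P1:I, P2:I, P3:M(84) | bus: BusRdX,Flush
[27] P0: load  L1 | P0:S(84), P1:I, P2:I, P3:S(84) | bus: BusRd,Flush

invalidations = 4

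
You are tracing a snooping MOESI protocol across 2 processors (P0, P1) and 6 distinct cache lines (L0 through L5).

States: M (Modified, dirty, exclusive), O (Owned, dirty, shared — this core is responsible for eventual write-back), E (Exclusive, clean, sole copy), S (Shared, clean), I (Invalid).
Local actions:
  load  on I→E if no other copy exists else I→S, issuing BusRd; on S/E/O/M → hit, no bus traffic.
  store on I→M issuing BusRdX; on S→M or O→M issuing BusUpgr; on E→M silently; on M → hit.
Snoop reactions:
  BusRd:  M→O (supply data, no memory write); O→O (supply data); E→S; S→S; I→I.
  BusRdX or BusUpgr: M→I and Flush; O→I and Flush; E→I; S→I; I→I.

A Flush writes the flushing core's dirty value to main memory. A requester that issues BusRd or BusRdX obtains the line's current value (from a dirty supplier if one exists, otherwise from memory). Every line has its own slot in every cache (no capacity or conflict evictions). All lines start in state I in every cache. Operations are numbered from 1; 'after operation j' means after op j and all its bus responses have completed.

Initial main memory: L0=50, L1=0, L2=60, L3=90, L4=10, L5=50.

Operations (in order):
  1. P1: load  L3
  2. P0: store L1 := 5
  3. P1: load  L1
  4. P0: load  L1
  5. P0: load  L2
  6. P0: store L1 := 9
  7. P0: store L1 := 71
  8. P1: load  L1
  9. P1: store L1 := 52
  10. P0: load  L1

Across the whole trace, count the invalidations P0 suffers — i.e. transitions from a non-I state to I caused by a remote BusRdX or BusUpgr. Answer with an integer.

invalidations = 1

1. P1: load  L3  bus=[BusRd]  L3: P0=I P1=E  mem[L3]=90
2. P0: store L1 := 5  bus=[BusRdX]  L1: P0=M P1=I  mem[L1]=0
3. P1: load  L1  bus=[BusRd]  L1: P0=O P1=S  mem[L1]=0
4. P0: load  L1  bus=[-]  L1: P0=O P1=S  mem[L1]=0
5. P0: load  L2  bus=[BusRd]  L2: P0=E P1=I  mem[L2]=60
6. P0: store L1 := 9  bus=[BusUpgr]  L1: P0=M P1=I  mem[L1]=0
7. P0: store L1 := 71  bus=[-]  L1: P0=M P1=I  mem[L1]=0
8. P1: load  L1  bus=[BusRd]  L1: P0=O P1=S  mem[L1]=0
9. P1: store L1 := 52  bus=[BusUpgr,Flush]  L1: P0=I P1=M  mem[L1]=71
10. P0: load  L1  bus=[BusRd]  L1: P0=S P1=O  mem[L1]=71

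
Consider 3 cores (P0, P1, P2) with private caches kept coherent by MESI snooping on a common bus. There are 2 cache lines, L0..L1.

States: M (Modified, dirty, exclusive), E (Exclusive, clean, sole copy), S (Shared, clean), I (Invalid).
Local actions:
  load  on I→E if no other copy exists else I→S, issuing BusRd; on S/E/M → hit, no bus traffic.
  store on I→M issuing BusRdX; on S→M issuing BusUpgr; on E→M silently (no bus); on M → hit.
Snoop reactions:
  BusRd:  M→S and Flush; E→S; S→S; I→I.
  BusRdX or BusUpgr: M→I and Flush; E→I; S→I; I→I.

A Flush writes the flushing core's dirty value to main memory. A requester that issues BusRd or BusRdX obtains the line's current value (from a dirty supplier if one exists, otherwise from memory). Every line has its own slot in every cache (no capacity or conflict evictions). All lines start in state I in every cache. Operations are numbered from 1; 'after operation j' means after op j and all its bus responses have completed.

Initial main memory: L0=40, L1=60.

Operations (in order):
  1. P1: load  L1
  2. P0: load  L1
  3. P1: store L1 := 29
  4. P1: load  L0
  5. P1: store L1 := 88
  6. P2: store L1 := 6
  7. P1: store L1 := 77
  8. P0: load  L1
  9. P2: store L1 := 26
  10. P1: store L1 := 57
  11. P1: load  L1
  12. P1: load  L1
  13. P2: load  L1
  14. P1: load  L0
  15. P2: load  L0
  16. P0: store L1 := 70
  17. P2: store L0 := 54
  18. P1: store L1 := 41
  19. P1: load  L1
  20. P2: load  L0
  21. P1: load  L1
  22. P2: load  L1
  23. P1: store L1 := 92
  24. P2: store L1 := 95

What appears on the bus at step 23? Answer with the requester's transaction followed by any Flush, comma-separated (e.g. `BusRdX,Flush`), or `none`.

step 1: P1: load  L1  ⟶  IEI  (L1)  txn=BusRd  M[L1]=60
step 2: P0: load  L1  ⟶  SSI  (L1)  txn=BusRd  M[L1]=60
step 3: P1: store L1 := 29  ⟶  IMI  (L1)  txn=BusUpgr  M[L1]=60
step 4: P1: load  L0  ⟶  IEI  (L0)  txn=BusRd  M[L0]=40
step 5: P1: store L1 := 88  ⟶  IMI  (L1)  txn=∅  M[L1]=60
step 6: P2: store L1 := 6  ⟶  IIM  (L1)  txn=BusRdX+Flush  M[L1]=88
step 7: P1: store L1 := 77  ⟶  IMI  (L1)  txn=BusRdX+Flush  M[L1]=6
step 8: P0: load  L1  ⟶  SSI  (L1)  txn=BusRd+Flush  M[L1]=77
step 9: P2: store L1 := 26  ⟶  IIM  (L1)  txn=BusRdX  M[L1]=77
step 10: P1: store L1 := 57  ⟶  IMI  (L1)  txn=BusRdX+Flush  M[L1]=26
step 11: P1: load  L1  ⟶  IMI  (L1)  txn=∅  M[L1]=26
step 12: P1: load  L1  ⟶  IMI  (L1)  txn=∅  M[L1]=26
step 13: P2: load  L1  ⟶  ISS  (L1)  txn=BusRd+Flush  M[L1]=57
step 14: P1: load  L0  ⟶  IEI  (L0)  txn=∅  M[L0]=40
step 15: P2: load  L0  ⟶  ISS  (L0)  txn=BusRd  M[L0]=40
step 16: P0: store L1 := 70  ⟶  MII  (L1)  txn=BusRdX  M[L1]=57
step 17: P2: store L0 := 54  ⟶  IIM  (L0)  txn=BusUpgr  M[L0]=40
step 18: P1: store L1 := 41  ⟶  IMI  (L1)  txn=BusRdX+Flush  M[L1]=70
step 19: P1: load  L1  ⟶  IMI  (L1)  txn=∅  M[L1]=70
step 20: P2: load  L0  ⟶  IIM  (L0)  txn=∅  M[L0]=40
step 21: P1: load  L1  ⟶  IMI  (L1)  txn=∅  M[L1]=70
step 22: P2: load  L1  ⟶  ISS  (L1)  txn=BusRd+Flush  M[L1]=41
step 23: P1: store L1 := 92  ⟶  IMI  (L1)  txn=BusUpgr  M[L1]=41
step 24: P2: store L1 := 95  ⟶  IIM  (L1)  txn=BusRdX+Flush  M[L1]=92

bus = BusUpgr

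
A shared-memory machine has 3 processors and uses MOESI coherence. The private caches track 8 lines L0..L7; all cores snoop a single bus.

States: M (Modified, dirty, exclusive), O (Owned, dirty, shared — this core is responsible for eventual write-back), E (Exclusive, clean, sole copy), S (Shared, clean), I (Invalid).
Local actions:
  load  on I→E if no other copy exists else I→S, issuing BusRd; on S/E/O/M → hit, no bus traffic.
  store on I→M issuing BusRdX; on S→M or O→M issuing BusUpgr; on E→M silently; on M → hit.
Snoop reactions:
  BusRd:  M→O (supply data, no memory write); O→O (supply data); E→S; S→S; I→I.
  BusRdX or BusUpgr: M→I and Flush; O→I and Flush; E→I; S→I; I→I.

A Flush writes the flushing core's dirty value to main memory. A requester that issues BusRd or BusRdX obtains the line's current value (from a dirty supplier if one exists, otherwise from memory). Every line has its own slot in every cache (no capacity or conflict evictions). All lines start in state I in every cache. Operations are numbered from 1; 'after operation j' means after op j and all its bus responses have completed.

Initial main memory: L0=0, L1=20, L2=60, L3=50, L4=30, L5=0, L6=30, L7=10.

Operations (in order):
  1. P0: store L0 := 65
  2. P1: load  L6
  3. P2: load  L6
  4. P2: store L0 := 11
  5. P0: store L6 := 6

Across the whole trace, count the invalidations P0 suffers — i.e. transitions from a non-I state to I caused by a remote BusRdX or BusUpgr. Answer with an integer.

invalidations = 1

  op1 P0: store L0 := 65 → M/I/I on L0; bus BusRdX; mem=0
  op2 P1: load  L6 → I/E/I on L6; bus BusRd; mem=30
  op3 P2: load  L6 → I/S/S on L6; bus BusRd; mem=30
  op4 P2: store L0 := 11 → I/I/M on L0; bus BusRdX Flush; mem=65
  op5 P0: store L6 := 6 → M/I/I on L6; bus BusRdX; mem=30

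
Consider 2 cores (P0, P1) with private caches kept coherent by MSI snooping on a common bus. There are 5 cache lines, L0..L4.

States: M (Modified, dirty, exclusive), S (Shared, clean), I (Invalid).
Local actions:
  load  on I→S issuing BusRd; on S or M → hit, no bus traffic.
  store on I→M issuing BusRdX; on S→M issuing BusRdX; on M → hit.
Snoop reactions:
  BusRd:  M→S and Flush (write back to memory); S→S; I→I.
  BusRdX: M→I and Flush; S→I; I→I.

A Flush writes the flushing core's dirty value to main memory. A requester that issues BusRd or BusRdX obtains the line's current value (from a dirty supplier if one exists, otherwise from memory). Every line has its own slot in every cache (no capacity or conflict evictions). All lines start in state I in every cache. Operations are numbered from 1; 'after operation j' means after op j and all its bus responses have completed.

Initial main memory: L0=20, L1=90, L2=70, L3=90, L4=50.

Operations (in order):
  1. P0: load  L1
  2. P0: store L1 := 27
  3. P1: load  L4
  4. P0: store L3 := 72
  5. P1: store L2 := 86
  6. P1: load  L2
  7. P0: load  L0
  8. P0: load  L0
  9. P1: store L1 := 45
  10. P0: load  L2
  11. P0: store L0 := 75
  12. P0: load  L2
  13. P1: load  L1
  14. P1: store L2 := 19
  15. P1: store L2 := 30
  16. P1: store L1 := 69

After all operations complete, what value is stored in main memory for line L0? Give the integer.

memory[L0] = 20

step 1: P0: load  L1  ⟶  SI  (L1)  txn=BusRd  M[L1]=90
step 2: P0: store L1 := 27  ⟶  MI  (L1)  txn=BusRdX  M[L1]=90
step 3: P1: load  L4  ⟶  IS  (L4)  txn=BusRd  M[L4]=50
step 4: P0: store L3 := 72  ⟶  MI  (L3)  txn=BusRdX  M[L3]=90
step 5: P1: store L2 := 86  ⟶  IM  (L2)  txn=BusRdX  M[L2]=70
step 6: P1: load  L2  ⟶  IM  (L2)  txn=∅  M[L2]=70
step 7: P0: load  L0  ⟶  SI  (L0)  txn=BusRd  M[L0]=20
step 8: P0: load  L0  ⟶  SI  (L0)  txn=∅  M[L0]=20
step 9: P1: store L1 := 45  ⟶  IM  (L1)  txn=BusRdX+Flush  M[L1]=27
step 10: P0: load  L2  ⟶  SS  (L2)  txn=BusRd+Flush  M[L2]=86
step 11: P0: store L0 := 75  ⟶  MI  (L0)  txn=BusRdX  M[L0]=20
step 12: P0: load  L2  ⟶  SS  (L2)  txn=∅  M[L2]=86
step 13: P1: load  L1  ⟶  IM  (L1)  txn=∅  M[L1]=27
step 14: P1: store L2 := 19  ⟶  IM  (L2)  txn=BusRdX  M[L2]=86
step 15: P1: store L2 := 30  ⟶  IM  (L2)  txn=∅  M[L2]=86
step 16: P1: store L1 := 69  ⟶  IM  (L1)  txn=∅  M[L1]=27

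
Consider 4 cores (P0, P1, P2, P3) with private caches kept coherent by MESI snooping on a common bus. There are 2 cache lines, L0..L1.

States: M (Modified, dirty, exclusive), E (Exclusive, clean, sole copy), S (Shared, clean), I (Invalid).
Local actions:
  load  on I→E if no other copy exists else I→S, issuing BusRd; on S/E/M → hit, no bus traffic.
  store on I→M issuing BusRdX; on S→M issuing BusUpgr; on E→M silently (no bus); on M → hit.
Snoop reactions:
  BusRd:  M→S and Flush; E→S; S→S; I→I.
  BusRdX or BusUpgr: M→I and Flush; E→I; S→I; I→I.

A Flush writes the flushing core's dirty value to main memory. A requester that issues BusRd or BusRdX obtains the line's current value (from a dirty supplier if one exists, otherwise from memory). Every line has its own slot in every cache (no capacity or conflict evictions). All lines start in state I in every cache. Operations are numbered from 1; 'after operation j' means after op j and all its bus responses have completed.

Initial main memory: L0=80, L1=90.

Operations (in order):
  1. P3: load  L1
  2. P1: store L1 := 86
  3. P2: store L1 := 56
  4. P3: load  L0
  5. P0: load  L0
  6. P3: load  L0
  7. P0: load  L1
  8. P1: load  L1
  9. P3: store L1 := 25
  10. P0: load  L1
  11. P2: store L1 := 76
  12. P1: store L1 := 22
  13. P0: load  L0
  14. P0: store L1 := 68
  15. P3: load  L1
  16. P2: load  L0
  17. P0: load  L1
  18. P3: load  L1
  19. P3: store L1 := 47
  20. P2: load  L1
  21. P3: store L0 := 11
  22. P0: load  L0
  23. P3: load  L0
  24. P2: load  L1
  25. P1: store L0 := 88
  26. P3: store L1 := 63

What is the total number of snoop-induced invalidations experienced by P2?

invalidations = 4

  op1 P3: load  L1 → I/I/I/E on L1; bus BusRd; mem=90
  op2 P1: store L1 := 86 → I/M/I/I on L1; bus BusRdX; mem=90
  op3 P2: store L1 := 56 → I/I/M/I on L1; bus BusRdX Flush; mem=86
  op4 P3: load  L0 → I/I/I/E on L0; bus BusRd; mem=80
  op5 P0: load  L0 → S/I/I/S on L0; bus BusRd; mem=80
  op6 P3: load  L0 → S/I/I/S on L0; bus (none); mem=80
  op7 P0: load  L1 → S/I/S/I on L1; bus BusRd Flush; mem=56
  op8 P1: load  L1 → S/S/S/I on L1; bus BusRd; mem=56
  op9 P3: store L1 := 25 → I/I/I/M on L1; bus BusRdX; mem=56
  op10 P0: load  L1 → S/I/I/S on L1; bus BusRd Flush; mem=25
  op11 P2: store L1 := 76 → I/I/M/I on L1; bus BusRdX; mem=25
  op12 P1: store L1 := 22 → I/M/I/I on L1; bus BusRdX Flush; mem=76
  op13 P0: load  L0 → S/I/I/S on L0; bus (none); mem=80
  op14 P0: store L1 := 68 → M/I/I/I on L1; bus BusRdX Flush; mem=22
  op15 P3: load  L1 → S/I/I/S on L1; bus BusRd Flush; mem=68
  op16 P2: load  L0 → S/I/S/S on L0; bus BusRd; mem=80
  op17 P0: load  L1 → S/I/I/S on L1; bus (none); mem=68
  op18 P3: load  L1 → S/I/I/S on L1; bus (none); mem=68
  op19 P3: store L1 := 47 → I/I/I/M on L1; bus BusUpgr; mem=68
  op20 P2: load  L1 → I/I/S/S on L1; bus BusRd Flush; mem=47
  op21 P3: store L0 := 11 → I/I/I/M on L0; bus BusUpgr; mem=80
  op22 P0: load  L0 → S/I/I/S on L0; bus BusRd Flush; mem=11
  op23 P3: load  L0 → S/I/I/S on L0; bus (none); mem=11
  op24 P2: load  L1 → I/I/S/S on L1; bus (none); mem=47
  op25 P1: store L0 := 88 → I/M/I/I on L0; bus BusRdX; mem=11
  op26 P3: store L1 := 63 → I/I/I/M on L1; bus BusUpgr; mem=47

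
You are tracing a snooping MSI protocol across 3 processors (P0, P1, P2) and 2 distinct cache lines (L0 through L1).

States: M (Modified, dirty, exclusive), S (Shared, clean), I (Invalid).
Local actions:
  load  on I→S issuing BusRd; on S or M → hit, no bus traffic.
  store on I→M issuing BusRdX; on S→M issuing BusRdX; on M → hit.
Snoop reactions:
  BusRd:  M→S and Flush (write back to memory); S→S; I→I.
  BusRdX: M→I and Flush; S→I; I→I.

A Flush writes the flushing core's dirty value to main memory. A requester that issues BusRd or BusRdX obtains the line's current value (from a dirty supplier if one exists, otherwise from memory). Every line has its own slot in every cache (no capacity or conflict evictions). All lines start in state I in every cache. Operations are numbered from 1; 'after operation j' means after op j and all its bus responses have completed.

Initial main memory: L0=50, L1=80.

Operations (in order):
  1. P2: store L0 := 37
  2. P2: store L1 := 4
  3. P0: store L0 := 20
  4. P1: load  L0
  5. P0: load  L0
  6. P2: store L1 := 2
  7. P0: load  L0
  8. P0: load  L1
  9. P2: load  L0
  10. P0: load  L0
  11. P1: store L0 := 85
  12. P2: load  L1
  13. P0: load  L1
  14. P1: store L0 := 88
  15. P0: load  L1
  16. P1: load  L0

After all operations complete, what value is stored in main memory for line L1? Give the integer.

memory[L1] = 2

  op1 P2: store L0 := 37 → I/I/M on L0; bus BusRdX; mem=50
  op2 P2: store L1 := 4 → I/I/M on L1; bus BusRdX; mem=80
  op3 P0: store L0 := 20 → M/I/I on L0; bus BusRdX Flush; mem=37
  op4 P1: load  L0 → S/S/I on L0; bus BusRd Flush; mem=20
  op5 P0: load  L0 → S/S/I on L0; bus (none); mem=20
  op6 P2: store L1 := 2 → I/I/M on L1; bus (none); mem=80
  op7 P0: load  L0 → S/S/I on L0; bus (none); mem=20
  op8 P0: load  L1 → S/I/S on L1; bus BusRd Flush; mem=2
  op9 P2: load  L0 → S/S/S on L0; bus BusRd; mem=20
  op10 P0: load  L0 → S/S/S on L0; bus (none); mem=20
  op11 P1: store L0 := 85 → I/M/I on L0; bus BusRdX; mem=20
  op12 P2: load  L1 → S/I/S on L1; bus (none); mem=2
  op13 P0: load  L1 → S/I/S on L1; bus (none); mem=2
  op14 P1: store L0 := 88 → I/M/I on L0; bus (none); mem=20
  op15 P0: load  L1 → S/I/S on L1; bus (none); mem=2
  op16 P1: load  L0 → I/M/I on L0; bus (none); mem=20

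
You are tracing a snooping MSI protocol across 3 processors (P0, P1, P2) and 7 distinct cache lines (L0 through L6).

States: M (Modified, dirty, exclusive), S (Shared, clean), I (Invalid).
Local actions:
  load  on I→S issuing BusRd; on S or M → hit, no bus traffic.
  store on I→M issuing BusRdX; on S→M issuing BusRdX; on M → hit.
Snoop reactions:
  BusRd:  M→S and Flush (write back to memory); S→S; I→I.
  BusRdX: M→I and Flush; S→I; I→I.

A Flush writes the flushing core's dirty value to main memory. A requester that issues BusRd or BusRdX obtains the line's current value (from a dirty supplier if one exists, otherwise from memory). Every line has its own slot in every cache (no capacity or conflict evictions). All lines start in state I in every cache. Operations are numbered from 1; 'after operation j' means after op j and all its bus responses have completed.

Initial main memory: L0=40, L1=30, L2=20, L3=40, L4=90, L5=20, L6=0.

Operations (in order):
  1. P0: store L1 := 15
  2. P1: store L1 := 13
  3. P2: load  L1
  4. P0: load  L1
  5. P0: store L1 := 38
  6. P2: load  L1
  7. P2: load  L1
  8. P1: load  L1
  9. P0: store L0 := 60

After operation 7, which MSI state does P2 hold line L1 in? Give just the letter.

[1] P0: store L1 := 15 | P0:M(15), P1:I, P2:I | bus: BusRdX
[2] P1: store L1 := 13 | P0:I, P1:M(13), P2:I | bus: BusRdX,Flush
[3] P2: load  L1 | P0:I, P1:S(13), P2:S(13) | bus: BusRd,Flush
[4] P0: load  L1 | P0:S(13), P1:S(13), P2:S(13) | bus: BusRd
[5] P0: store L1 := 38 | P0:M(38), P1:I, P2:I | bus: BusRdX
[6] P2: load  L1 | P0:S(38), P1:I, P2:S(38) | bus: BusRd,Flush
[7] P2: load  L1 | P0:S(38), P1:I, P2:S(38) | bus: none
[8] P1: load  L1 | P0:S(38), P1:S(38), P2:S(38) | bus: BusRd
[9] P0: store L0 := 60 | P0:M(60), P1:I, P2:I | bus: BusRdX

state = S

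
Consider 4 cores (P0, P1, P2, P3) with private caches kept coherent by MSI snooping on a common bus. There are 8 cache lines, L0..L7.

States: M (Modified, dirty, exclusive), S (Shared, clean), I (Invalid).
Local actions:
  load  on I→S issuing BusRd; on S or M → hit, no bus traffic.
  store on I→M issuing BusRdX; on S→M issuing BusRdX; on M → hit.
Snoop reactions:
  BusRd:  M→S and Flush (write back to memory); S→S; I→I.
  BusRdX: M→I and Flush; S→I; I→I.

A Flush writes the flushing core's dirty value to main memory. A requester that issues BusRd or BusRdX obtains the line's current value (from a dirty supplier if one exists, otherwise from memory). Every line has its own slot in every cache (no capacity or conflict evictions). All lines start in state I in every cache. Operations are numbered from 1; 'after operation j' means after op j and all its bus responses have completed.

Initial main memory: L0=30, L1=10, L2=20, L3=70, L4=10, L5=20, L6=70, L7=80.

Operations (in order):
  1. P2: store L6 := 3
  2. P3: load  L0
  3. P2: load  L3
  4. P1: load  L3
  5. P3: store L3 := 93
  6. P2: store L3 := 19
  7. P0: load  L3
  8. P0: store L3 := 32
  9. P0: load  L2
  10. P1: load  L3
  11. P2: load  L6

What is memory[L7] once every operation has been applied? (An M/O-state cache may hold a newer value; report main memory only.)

memory[L7] = 80

  op1 P2: store L6 := 3 → I/I/M/I on L6; bus BusRdX; mem=70
  op2 P3: load  L0 → I/I/I/S on L0; bus BusRd; mem=30
  op3 P2: load  L3 → I/I/S/I on L3; bus BusRd; mem=70
  op4 P1: load  L3 → I/S/S/I on L3; bus BusRd; mem=70
  op5 P3: store L3 := 93 → I/I/I/M on L3; bus BusRdX; mem=70
  op6 P2: store L3 := 19 → I/I/M/I on L3; bus BusRdX Flush; mem=93
  op7 P0: load  L3 → S/I/S/I on L3; bus BusRd Flush; mem=19
  op8 P0: store L3 := 32 → M/I/I/I on L3; bus BusRdX; mem=19
  op9 P0: load  L2 → S/I/I/I on L2; bus BusRd; mem=20
  op10 P1: load  L3 → S/S/I/I on L3; bus BusRd Flush; mem=32
  op11 P2: load  L6 → I/I/M/I on L6; bus (none); mem=70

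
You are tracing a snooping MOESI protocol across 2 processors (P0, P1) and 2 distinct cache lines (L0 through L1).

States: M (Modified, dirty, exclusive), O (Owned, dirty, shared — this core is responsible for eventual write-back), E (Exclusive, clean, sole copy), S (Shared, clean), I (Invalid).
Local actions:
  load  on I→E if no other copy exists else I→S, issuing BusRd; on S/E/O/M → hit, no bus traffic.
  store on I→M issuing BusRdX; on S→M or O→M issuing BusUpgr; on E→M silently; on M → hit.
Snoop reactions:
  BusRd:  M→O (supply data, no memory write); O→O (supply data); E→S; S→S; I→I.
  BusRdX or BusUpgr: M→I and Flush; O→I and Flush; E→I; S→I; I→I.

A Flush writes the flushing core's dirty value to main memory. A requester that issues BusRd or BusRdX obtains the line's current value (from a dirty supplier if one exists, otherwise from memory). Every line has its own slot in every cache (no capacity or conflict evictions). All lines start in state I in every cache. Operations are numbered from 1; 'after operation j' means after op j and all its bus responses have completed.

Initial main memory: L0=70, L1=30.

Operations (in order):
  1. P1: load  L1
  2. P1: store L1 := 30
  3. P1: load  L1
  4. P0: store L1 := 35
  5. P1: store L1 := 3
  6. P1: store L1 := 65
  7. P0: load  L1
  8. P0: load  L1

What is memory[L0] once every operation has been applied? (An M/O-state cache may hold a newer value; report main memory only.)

[1] P1: load  L1 | P0:I, P1:E(30) | bus: BusRd
[2] P1: store L1 := 30 | P0:I, P1:M(30) | bus: none
[3] P1: load  L1 | P0:I, P1:M(30) | bus: none
[4] P0: store L1 := 35 | P0:M(35), P1:I | bus: BusRdX,Flush
[5] P1: store L1 := 3 | P0:I, P1:M(3) | bus: BusRdX,Flush
[6] P1: store L1 := 65 | P0:I, P1:M(65) | bus: none
[7] P0: load  L1 | P0:S(65), P1:O(65) | bus: BusRd
[8] P0: load  L1 | P0:S(65), P1:O(65) | bus: none

memory[L0] = 70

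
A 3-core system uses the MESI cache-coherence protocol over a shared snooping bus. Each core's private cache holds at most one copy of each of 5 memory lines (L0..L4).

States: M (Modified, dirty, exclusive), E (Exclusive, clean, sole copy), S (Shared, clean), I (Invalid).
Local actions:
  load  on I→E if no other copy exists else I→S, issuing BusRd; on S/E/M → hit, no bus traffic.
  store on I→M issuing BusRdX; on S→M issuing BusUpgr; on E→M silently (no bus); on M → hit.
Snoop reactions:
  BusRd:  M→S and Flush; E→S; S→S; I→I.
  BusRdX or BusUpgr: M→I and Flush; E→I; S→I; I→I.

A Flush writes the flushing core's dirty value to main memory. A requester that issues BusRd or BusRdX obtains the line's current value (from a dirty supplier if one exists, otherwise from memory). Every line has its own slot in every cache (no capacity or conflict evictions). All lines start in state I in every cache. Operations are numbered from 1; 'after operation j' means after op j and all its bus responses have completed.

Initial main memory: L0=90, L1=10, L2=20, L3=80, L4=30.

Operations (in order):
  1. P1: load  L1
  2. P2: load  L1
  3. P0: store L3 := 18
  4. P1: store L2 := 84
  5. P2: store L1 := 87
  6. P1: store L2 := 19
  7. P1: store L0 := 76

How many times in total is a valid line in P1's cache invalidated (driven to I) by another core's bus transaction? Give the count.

step 1: P1: load  L1  ⟶  IEI  (L1)  txn=BusRd  M[L1]=10
step 2: P2: load  L1  ⟶  ISS  (L1)  txn=BusRd  M[L1]=10
step 3: P0: store L3 := 18  ⟶  MII  (L3)  txn=BusRdX  M[L3]=80
step 4: P1: store L2 := 84  ⟶  IMI  (L2)  txn=BusRdX  M[L2]=20
step 5: P2: store L1 := 87  ⟶  IIM  (L1)  txn=BusUpgr  M[L1]=10
step 6: P1: store L2 := 19  ⟶  IMI  (L2)  txn=∅  M[L2]=20
step 7: P1: store L0 := 76  ⟶  IMI  (L0)  txn=BusRdX  M[L0]=90

invalidations = 1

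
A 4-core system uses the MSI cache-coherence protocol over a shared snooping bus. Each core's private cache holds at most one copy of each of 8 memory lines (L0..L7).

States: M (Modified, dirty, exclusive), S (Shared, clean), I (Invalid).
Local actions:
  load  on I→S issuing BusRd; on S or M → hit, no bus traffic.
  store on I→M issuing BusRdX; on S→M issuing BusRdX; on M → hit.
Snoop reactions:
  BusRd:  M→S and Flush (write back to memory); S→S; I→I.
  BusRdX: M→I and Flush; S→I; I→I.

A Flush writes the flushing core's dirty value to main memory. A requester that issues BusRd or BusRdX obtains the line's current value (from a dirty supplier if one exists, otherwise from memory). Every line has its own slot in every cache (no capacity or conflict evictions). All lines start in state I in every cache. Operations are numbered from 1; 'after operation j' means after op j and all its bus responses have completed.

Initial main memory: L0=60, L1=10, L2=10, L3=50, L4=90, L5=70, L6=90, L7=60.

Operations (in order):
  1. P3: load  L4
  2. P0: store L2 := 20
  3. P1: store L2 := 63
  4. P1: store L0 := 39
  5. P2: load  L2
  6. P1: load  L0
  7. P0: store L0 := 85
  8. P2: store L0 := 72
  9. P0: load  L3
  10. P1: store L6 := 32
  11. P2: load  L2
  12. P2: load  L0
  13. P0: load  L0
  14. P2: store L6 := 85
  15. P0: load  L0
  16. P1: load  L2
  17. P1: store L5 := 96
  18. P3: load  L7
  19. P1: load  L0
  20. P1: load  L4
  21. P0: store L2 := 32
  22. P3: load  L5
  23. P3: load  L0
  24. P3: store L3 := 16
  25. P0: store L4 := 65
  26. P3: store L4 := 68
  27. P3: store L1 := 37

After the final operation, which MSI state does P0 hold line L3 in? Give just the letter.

state = I

[1] P3: load  L4 | P0:I, P1:I, P2:I, P3:S(90) | bus: BusRd
[2] P0: store L2 := 20 | P0:M(20), P1:I, P2:I, P3:I | bus: BusRdX
[3] P1: store L2 := 63 | P0:I, P1:M(63), P2:I, P3:I | bus: BusRdX,Flush
[4] P1: store L0 := 39 | P0:I, P1:M(39), P2:I, P3:I | bus: BusRdX
[5] P2: load  L2 | P0:I, P1:S(63), P2:S(63), P3:I | bus: BusRd,Flush
[6] P1: load  L0 | P0:I, P1:M(39), P2:I, P3:I | bus: none
[7] P0: store L0 := 85 | P0:M(85), P1:I, P2:I, P3:I | bus: BusRdX,Flush
[8] P2: store L0 := 72 | P0:I, P1:I, P2:M(72), P3:I | bus: BusRdX,Flush
[9] P0: load  L3 | P0:S(50), P1:I, P2:I, P3:I | bus: BusRd
[10] P1: store L6 := 32 | P0:I, P1:M(32), P2:I, P3:I | bus: BusRdX
[11] P2: load  L2 | P0:I, P1:S(63), P2:S(63), P3:I | bus: none
[12] P2: load  L0 | P0:I, P1:I, P2:M(72), P3:I | bus: none
[13] P0: load  L0 | P0:S(72), P1:I, P2:S(72), P3:I | bus: BusRd,Flush
[14] P2: store L6 := 85 | P0:I, P1:I, P2:M(85), P3:I | bus: BusRdX,Flush
[15] P0: load  L0 | P0:S(72), P1:I, P2:S(72), P3:I | bus: none
[16] P1: load  L2 | P0:I, P1:S(63), P2:S(63), P3:I | bus: none
[17] P1: store L5 := 96 | P0:I, P1:M(96), P2:I, P3:I | bus: BusRdX
[18] P3: load  L7 | P0:I, P1:I, P2:I, P3:S(60) | bus: BusRd
[19] P1: load  L0 | P0:S(72), P1:S(72), P2:S(72), P3:I | bus: BusRd
[20] P1: load  L4 | P0:I, P1:S(90), P2:I, P3:S(90) | bus: BusRd
[21] P0: store L2 := 32 | P0:M(32), P1:I, P2:I, P3:I | bus: BusRdX
[22] P3: load  L5 | P0:I, P1:S(96), P2:I, P3:S(96) | bus: BusRd,Flush
[23] P3: load  L0 | P0:S(72), P1:S(72), P2:S(72), P3:S(72) | bus: BusRd
[24] P3: store L3 := 16 | P0:I, P1:I, P2:I, P3:M(16) | bus: BusRdX
[25] P0: store L4 := 65 | P0:M(65), P1:I, P2:I, P3:I | bus: BusRdX
[26] P3: store L4 := 68 | P0:I, P1:I, P2:I, P3:M(68) | bus: BusRdX,Flush
[27] P3: store L1 := 37 | P0:I, P1:I, P2:I, P3:M(37) | bus: BusRdX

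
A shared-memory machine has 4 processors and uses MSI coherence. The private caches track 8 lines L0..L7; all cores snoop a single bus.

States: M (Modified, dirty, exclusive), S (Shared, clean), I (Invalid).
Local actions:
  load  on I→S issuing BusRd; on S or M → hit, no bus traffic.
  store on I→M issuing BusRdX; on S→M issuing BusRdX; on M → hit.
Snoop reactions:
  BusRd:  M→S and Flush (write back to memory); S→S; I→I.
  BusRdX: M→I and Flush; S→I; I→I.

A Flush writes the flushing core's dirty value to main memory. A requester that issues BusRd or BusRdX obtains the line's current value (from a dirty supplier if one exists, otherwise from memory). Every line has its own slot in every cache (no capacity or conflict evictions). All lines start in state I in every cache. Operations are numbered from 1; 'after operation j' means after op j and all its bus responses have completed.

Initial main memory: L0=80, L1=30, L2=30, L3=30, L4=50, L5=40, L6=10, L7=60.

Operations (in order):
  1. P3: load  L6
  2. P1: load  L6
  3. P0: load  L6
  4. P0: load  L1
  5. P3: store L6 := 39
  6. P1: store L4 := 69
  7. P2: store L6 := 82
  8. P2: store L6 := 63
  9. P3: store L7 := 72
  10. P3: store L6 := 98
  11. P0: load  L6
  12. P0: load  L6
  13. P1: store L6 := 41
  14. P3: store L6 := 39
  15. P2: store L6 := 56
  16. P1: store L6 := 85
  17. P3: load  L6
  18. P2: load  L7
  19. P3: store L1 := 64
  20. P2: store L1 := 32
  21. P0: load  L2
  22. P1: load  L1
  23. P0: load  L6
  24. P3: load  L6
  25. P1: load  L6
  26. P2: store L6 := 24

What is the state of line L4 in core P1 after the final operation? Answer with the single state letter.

state = M

[1] P3: load  L6 | P0:I, P1:I, P2:I, P3:S(10) | bus: BusRd
[2] P1: load  L6 | P0:I, P1:S(10), P2:I, P3:S(10) | bus: BusRd
[3] P0: load  L6 | P0:S(10), P1:S(10), P2:I, P3:S(10) | bus: BusRd
[4] P0: load  L1 | P0:S(30), P1:I, P2:I, P3:I | bus: BusRd
[5] P3: store L6 := 39 | P0:I, P1:I, P2:I, P3:M(39) | bus: BusRdX
[6] P1: store L4 := 69 | P0:I, P1:M(69), P2:I, P3:I | bus: BusRdX
[7] P2: store L6 := 82 | P0:I, P1:I, P2:M(82), P3:I | bus: BusRdX,Flush
[8] P2: store L6 := 63 | P0:I, P1:I, P2:M(63), P3:I | bus: none
[9] P3: store L7 := 72 | P0:I, P1:I, P2:I, P3:M(72) | bus: BusRdX
[10] P3: store L6 := 98 | P0:I, P1:I, P2:I, P3:M(98) | bus: BusRdX,Flush
[11] P0: load  L6 | P0:S(98), P1:I, P2:I, P3:S(98) | bus: BusRd,Flush
[12] P0: load  L6 | P0:S(98), P1:I, P2:I, P3:S(98) | bus: none
[13] P1: store L6 := 41 | P0:I, P1:M(41), P2:I, P3:I | bus: BusRdX
[14] P3: store L6 := 39 | P0:I, P1:I, P2:I, P3:M(39) | bus: BusRdX,Flush
[15] P2: store L6 := 56 | P0:I, P1:I, P2:M(56), P3:I | bus: BusRdX,Flush
[16] P1: store L6 := 85 | P0:I, P1:M(85), P2:I, P3:I | bus: BusRdX,Flush
[17] P3: load  L6 | P0:I, P1:S(85), P2:I, P3:S(85) | bus: BusRd,Flush
[18] P2: load  L7 | P0:I, P1:I, P2:S(72), P3:S(72) | bus: BusRd,Flush
[19] P3: store L1 := 64 | P0:I, P1:I, P2:I, P3:M(64) | bus: BusRdX
[20] P2: store L1 := 32 | P0:I, P1:I, P2:M(32), P3:I | bus: BusRdX,Flush
[21] P0: load  L2 | P0:S(30), P1:I, P2:I, P3:I | bus: BusRd
[22] P1: load  L1 | P0:I, P1:S(32), P2:S(32), P3:I | bus: BusRd,Flush
[23] P0: load  L6 | P0:S(85), P1:S(85), P2:I, P3:S(85) | bus: BusRd
[24] P3: load  L6 | P0:S(85), P1:S(85), P2:I, P3:S(85) | bus: none
[25] P1: load  L6 | P0:S(85), P1:S(85), P2:I, P3:S(85) | bus: none
[26] P2: store L6 := 24 | P0:I, P1:I, P2:M(24), P3:I | bus: BusRdX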